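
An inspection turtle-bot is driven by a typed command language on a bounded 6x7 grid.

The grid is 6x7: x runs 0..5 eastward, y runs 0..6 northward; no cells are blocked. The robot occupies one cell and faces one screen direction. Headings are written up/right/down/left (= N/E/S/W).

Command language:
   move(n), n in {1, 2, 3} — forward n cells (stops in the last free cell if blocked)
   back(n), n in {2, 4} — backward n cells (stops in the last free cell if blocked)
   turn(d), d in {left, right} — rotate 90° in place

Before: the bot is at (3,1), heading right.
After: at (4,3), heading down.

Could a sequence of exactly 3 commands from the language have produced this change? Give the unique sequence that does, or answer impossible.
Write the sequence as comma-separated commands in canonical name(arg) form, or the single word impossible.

move(1), turn(right), back(2)

key: position moved to (4,3) AND the heading swung to S — translation plus rotation needed
t0: at (3,1), heading right
step 1 (move(1)): at (4,1), heading right
step 2 (turn(right)): at (4,1), heading down
step 3 (back(2)): at (4,3), heading down
uniquely the one of 343 3-step routes that fits.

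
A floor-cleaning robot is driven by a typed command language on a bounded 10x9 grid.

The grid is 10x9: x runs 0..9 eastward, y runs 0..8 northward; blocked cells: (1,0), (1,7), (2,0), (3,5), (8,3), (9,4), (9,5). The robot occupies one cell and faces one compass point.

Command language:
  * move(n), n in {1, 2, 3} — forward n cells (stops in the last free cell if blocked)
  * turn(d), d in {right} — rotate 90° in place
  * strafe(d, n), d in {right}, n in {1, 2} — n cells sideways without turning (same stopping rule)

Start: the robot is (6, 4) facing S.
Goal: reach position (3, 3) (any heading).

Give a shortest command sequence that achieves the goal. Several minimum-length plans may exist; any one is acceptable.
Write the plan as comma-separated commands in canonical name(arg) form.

move(1), turn(right), move(3)

t0: (6, 4) facing S
[1] after move(1): (6, 3) facing S
[2] after turn(right): (6, 3) facing W
[3] after move(3): (3, 3) facing W
minimal: 3 command(s), checked below 3.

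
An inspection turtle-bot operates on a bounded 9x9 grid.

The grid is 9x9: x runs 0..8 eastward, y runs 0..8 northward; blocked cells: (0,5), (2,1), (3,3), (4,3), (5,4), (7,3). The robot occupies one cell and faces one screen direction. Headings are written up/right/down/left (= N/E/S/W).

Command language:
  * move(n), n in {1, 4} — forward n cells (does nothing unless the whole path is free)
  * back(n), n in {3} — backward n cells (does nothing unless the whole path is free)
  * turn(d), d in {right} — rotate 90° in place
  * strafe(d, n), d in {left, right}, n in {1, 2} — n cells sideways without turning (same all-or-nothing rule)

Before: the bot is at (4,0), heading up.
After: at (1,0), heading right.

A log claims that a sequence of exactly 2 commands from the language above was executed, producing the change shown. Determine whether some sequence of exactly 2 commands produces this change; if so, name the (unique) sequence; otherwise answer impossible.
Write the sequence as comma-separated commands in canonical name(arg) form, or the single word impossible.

key: running back(3) before turn(right) would end elsewhere — order is forced
start: at (4,0), heading up
[1] after turn(right): at (4,0), heading right
[2] after back(3): at (1,0), heading right
no rival 2-sequence matches.

turn(right), back(3)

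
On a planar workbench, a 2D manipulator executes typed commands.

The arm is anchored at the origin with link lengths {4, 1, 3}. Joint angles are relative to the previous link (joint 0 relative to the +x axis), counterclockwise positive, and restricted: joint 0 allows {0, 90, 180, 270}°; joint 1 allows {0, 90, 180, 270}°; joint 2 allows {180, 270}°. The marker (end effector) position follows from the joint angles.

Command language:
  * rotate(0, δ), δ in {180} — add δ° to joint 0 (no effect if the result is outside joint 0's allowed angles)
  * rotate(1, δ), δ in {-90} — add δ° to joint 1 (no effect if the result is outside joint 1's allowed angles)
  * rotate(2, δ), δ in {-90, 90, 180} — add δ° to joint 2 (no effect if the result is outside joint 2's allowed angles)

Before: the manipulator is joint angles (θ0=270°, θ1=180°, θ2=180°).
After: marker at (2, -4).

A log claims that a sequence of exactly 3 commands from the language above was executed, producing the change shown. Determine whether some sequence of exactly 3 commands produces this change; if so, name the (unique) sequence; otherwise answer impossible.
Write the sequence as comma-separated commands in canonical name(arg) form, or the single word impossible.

rotate(1, -90), rotate(1, -90), rotate(1, -90)

start: joint angles (θ0=270°, θ1=180°, θ2=180°)
[1] after rotate(1, -90): joint angles (θ0=270°, θ1=90°, θ2=180°)
[2] after rotate(1, -90): joint angles (θ0=270°, θ1=0°, θ2=180°)
[3] after rotate(1, -90): joint angles (θ0=270°, θ1=270°, θ2=180°)
uniquely the one of 125 3-step routes that fits.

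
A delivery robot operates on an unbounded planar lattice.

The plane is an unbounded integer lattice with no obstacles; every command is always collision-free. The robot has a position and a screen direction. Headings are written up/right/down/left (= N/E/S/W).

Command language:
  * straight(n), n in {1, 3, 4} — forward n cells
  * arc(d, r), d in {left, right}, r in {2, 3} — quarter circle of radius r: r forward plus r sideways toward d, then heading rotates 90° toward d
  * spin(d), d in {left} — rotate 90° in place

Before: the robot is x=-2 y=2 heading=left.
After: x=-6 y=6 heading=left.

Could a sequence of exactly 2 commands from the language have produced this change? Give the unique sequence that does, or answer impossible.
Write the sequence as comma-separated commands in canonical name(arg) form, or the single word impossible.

arc(right, 2), arc(left, 2)

key: still facing W at the end — net rotation zero over 2 steps
begin: x=-2 y=2 heading=left
[1] after arc(right, 2): x=-4 y=4 heading=up
[2] after arc(left, 2): x=-6 y=6 heading=left
uniquely the one of 64 2-step routes that fits.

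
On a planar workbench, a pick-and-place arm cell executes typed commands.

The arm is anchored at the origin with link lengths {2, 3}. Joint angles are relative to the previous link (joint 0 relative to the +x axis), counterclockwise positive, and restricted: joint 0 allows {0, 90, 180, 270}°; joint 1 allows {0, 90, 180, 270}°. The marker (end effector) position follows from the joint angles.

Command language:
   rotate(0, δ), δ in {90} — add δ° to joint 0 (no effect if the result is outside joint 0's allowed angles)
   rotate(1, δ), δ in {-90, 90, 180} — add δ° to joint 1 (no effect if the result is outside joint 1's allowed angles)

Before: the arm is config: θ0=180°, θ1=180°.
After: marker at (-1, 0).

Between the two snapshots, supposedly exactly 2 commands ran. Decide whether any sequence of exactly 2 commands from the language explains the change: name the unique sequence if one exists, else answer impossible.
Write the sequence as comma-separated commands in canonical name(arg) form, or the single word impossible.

initial: config: θ0=180°, θ1=180°
step 1 (rotate(0, 90)): config: θ0=270°, θ1=180°
step 2 (rotate(0, 90)): config: θ0=0°, θ1=180°
all 16 alternatives checked — unique.

rotate(0, 90), rotate(0, 90)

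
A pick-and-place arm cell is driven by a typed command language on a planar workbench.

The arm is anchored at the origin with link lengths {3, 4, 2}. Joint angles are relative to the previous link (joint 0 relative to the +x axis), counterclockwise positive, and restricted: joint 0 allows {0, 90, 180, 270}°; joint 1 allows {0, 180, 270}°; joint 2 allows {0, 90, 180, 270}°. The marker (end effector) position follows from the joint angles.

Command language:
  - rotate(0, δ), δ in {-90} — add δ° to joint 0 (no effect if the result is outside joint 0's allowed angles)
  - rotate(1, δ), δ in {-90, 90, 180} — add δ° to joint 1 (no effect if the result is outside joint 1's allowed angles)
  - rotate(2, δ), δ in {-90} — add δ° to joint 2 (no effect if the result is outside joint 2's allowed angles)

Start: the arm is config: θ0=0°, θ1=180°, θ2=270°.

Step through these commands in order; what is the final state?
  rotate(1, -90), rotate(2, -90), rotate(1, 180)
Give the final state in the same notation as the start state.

config: θ0=0°, θ1=0°, θ2=180°

initial: config: θ0=0°, θ1=180°, θ2=270°
t=1 rotate(1, -90) ⇒ config: θ0=0°, θ1=180°, θ2=270°
t=2 rotate(2, -90) ⇒ config: θ0=0°, θ1=180°, θ2=180°
t=3 rotate(1, 180) ⇒ config: θ0=0°, θ1=0°, θ2=180°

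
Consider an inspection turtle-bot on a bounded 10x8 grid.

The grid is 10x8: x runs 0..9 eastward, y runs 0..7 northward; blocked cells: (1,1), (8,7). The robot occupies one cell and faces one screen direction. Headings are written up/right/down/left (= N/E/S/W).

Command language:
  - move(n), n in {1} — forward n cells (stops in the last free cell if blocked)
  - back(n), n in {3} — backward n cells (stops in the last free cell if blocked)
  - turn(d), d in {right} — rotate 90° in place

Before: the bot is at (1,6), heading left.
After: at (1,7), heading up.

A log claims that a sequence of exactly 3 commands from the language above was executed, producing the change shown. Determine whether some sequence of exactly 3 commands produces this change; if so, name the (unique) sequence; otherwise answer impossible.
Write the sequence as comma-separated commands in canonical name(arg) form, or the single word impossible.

key: position moved to (1,7) AND the heading swung to N — translation plus rotation needed
initial: at (1,6), heading left
step 1 (turn(right)): at (1,6), heading up
step 2 (move(1)): at (1,7), heading up
step 3 (move(1)): at (1,7), heading up
no other 3-command option fits: unique.

turn(right), move(1), move(1)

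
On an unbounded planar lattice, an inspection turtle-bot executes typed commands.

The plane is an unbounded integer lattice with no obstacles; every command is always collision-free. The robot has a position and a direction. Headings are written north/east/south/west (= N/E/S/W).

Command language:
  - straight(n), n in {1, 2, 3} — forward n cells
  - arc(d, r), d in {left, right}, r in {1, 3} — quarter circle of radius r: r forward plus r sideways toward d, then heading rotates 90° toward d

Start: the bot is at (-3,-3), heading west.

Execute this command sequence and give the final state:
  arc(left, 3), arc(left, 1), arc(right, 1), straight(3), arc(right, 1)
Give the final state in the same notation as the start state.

at (-5,-12), heading west

begin: at (-3,-3), heading west
t=1 arc(left, 3) ⇒ at (-6,-6), heading south
t=2 arc(left, 1) ⇒ at (-5,-7), heading east
t=3 arc(right, 1) ⇒ at (-4,-8), heading south
t=4 straight(3) ⇒ at (-4,-11), heading south
t=5 arc(right, 1) ⇒ at (-5,-12), heading west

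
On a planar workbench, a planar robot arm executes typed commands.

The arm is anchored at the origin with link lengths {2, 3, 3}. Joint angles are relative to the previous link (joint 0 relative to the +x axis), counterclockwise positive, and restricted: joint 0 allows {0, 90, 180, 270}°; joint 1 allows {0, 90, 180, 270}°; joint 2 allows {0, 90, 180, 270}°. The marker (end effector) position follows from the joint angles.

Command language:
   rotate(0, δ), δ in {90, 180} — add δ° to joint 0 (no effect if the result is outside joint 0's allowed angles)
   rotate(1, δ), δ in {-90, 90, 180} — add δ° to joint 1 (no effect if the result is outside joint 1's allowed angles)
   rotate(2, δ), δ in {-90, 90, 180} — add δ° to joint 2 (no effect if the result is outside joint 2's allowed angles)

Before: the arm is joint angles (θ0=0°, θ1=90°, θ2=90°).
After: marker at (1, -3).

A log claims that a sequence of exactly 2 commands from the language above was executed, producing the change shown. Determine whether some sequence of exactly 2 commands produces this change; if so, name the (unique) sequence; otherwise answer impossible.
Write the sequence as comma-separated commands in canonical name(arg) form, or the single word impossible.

rotate(0, 90), rotate(0, 90)

initial: joint angles (θ0=0°, θ1=90°, θ2=90°)
[1] after rotate(0, 90): joint angles (θ0=90°, θ1=90°, θ2=90°)
[2] after rotate(0, 90): joint angles (θ0=180°, θ1=90°, θ2=90°)
no other 2-command option fits: unique.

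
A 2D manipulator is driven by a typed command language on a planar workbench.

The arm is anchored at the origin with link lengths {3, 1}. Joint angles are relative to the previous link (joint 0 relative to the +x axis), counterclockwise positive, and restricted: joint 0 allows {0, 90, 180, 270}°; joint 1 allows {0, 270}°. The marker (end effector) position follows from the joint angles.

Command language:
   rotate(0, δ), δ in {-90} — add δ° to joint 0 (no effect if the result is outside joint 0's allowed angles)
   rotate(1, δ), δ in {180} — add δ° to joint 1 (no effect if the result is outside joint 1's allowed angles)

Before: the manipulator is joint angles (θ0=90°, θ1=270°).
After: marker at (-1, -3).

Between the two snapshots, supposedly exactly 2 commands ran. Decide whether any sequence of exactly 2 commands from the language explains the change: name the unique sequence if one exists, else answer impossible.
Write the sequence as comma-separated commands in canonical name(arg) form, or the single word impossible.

rotate(0, -90), rotate(0, -90)

from: joint angles (θ0=90°, θ1=270°)
1. rotate(0, -90) → joint angles (θ0=0°, θ1=270°)
2. rotate(0, -90) → joint angles (θ0=270°, θ1=270°)
all 4 alternatives checked — unique.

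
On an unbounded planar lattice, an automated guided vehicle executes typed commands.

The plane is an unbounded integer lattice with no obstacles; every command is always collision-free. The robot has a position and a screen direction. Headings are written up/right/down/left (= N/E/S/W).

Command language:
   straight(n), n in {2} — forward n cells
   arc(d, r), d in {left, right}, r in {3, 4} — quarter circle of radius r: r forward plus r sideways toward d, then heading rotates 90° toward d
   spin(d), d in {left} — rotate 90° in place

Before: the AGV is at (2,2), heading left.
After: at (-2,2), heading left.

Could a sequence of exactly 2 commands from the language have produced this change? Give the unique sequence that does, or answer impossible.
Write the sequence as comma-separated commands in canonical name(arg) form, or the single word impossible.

key: heading stays W — no command in the sequence turns
initial: at (2,2), heading left
1. straight(2) → at (0,2), heading left
2. straight(2) → at (-2,2), heading left
no rival 2-sequence matches.

straight(2), straight(2)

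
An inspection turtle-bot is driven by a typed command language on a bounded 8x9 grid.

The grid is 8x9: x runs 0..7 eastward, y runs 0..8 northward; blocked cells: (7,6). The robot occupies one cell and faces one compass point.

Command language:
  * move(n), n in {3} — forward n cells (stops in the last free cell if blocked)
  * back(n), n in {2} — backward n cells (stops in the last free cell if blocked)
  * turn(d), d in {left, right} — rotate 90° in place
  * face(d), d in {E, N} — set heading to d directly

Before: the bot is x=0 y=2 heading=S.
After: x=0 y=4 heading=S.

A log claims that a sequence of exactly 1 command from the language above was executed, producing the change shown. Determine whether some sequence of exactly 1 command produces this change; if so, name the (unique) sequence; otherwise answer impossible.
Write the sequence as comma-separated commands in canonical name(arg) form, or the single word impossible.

back(2)

key: still facing S — the one step turns nothing
begin: x=0 y=2 heading=S
1. back(2) → x=0 y=4 heading=S
uniquely the one of 6 1-step routes that fits.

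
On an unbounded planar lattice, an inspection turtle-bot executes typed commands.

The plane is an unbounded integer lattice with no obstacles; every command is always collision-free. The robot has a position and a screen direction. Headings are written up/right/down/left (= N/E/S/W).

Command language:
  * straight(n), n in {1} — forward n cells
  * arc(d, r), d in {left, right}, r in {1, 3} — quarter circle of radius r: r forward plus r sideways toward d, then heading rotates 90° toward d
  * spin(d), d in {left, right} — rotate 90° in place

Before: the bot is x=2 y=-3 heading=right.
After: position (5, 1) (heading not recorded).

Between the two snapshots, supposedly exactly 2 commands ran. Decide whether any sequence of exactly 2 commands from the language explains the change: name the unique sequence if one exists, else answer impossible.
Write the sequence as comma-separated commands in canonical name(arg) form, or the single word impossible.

arc(left, 3), straight(1)

key: running straight(1) before arc(left, 3) would end elsewhere — order is forced
initial: x=2 y=-3 heading=right
step 1 (arc(left, 3)): x=5 y=0 heading=up
step 2 (straight(1)): x=5 y=1 heading=up
all 49 alternatives checked — unique.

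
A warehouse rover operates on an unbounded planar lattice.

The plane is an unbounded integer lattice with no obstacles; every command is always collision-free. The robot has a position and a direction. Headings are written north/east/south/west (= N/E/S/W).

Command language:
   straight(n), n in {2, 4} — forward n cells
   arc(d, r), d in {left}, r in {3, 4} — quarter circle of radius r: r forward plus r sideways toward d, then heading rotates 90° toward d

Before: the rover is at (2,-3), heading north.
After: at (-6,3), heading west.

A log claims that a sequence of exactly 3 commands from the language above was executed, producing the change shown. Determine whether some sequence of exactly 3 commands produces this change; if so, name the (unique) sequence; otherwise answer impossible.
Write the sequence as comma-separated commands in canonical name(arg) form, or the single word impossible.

straight(2), arc(left, 4), straight(4)

key: order matters: swapping straight(2) and straight(4) lands elsewhere
initial: at (2,-3), heading north
[1] after straight(2): at (2,-1), heading north
[2] after arc(left, 4): at (-2,3), heading west
[3] after straight(4): at (-6,3), heading west
all 64 alternatives checked — unique.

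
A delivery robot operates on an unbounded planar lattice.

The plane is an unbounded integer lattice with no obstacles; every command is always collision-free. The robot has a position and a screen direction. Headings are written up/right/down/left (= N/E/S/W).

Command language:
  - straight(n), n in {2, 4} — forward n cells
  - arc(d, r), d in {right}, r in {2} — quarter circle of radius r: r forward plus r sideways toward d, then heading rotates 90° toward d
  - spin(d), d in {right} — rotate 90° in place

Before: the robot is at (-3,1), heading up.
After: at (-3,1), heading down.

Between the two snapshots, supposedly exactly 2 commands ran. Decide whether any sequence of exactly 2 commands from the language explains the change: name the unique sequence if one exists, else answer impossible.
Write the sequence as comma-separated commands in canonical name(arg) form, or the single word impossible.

spin(right), spin(right)

key: (-3,1) unmoved — no command in the sequence translates
begin: at (-3,1), heading up
1. spin(right) → at (-3,1), heading right
2. spin(right) → at (-3,1), heading down
uniquely the one of 16 2-step routes that fits.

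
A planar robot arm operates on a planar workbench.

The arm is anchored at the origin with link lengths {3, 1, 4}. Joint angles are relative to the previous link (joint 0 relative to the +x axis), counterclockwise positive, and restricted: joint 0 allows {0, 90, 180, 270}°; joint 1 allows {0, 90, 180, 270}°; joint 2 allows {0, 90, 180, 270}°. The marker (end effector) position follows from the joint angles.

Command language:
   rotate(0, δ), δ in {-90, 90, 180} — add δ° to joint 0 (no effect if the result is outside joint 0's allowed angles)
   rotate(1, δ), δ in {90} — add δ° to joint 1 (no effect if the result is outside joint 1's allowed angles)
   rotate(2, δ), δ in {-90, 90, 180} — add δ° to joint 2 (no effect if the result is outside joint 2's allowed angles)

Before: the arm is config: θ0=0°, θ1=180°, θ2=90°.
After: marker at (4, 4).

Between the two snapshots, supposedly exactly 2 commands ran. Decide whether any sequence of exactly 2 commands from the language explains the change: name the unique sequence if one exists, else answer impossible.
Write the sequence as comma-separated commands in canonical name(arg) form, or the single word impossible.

rotate(1, 90), rotate(1, 90)

start: config: θ0=0°, θ1=180°, θ2=90°
[1] after rotate(1, 90): config: θ0=0°, θ1=270°, θ2=90°
[2] after rotate(1, 90): config: θ0=0°, θ1=0°, θ2=90°
all 49 alternatives checked — unique.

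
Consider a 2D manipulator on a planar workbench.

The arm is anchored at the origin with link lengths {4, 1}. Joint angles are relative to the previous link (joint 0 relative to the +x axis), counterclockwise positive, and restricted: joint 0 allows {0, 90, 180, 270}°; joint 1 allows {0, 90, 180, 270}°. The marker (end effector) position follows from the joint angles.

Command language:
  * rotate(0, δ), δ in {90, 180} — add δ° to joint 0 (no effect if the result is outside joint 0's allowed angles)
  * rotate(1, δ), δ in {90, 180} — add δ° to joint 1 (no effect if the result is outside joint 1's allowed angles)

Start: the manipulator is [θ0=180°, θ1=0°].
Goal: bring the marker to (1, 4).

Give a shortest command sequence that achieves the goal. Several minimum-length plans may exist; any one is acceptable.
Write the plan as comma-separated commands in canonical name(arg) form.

from: [θ0=180°, θ1=0°]
1. rotate(1, 180) → [θ0=180°, θ1=180°]
2. rotate(0, 180) → [θ0=0°, θ1=180°]
3. rotate(0, 90) → [θ0=90°, θ1=180°]
4. rotate(1, 90) → [θ0=90°, θ1=270°]
minimal: 4 command(s), checked below 4.

rotate(1, 180), rotate(0, 180), rotate(0, 90), rotate(1, 90)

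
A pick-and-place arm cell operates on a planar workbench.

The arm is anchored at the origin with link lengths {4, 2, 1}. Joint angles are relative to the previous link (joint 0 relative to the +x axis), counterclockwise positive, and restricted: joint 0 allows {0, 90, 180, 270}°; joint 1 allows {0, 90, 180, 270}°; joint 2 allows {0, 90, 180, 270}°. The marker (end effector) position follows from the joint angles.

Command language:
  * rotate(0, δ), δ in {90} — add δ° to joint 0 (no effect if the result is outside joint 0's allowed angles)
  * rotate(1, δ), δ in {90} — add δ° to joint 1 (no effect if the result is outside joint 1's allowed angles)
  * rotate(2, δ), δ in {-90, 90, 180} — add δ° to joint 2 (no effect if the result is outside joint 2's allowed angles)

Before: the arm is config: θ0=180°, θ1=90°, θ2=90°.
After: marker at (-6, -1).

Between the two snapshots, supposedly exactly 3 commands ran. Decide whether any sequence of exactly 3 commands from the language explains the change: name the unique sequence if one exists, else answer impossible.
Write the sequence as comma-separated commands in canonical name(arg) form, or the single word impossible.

t0: config: θ0=180°, θ1=90°, θ2=90°
step 1 (rotate(1, 90)): config: θ0=180°, θ1=180°, θ2=90°
step 2 (rotate(1, 90)): config: θ0=180°, θ1=270°, θ2=90°
step 3 (rotate(1, 90)): config: θ0=180°, θ1=0°, θ2=90°
no rival 3-sequence matches.

rotate(1, 90), rotate(1, 90), rotate(1, 90)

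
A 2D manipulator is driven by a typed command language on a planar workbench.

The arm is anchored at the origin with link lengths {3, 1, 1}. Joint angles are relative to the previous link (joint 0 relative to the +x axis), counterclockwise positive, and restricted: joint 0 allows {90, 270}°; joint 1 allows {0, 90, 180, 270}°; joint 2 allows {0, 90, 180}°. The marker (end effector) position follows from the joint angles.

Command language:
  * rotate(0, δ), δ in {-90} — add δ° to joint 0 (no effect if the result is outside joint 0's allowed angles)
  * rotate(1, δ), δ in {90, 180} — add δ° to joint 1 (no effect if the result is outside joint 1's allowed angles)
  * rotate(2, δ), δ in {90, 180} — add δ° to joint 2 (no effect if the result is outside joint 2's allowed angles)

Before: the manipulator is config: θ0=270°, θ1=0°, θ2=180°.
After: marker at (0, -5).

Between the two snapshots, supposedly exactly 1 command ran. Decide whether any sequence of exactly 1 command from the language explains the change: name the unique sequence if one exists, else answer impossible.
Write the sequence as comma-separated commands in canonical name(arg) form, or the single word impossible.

rotate(2, 180)

begin: config: θ0=270°, θ1=0°, θ2=180°
[1] after rotate(2, 180): config: θ0=270°, θ1=0°, θ2=0°
no rival 1-sequence matches.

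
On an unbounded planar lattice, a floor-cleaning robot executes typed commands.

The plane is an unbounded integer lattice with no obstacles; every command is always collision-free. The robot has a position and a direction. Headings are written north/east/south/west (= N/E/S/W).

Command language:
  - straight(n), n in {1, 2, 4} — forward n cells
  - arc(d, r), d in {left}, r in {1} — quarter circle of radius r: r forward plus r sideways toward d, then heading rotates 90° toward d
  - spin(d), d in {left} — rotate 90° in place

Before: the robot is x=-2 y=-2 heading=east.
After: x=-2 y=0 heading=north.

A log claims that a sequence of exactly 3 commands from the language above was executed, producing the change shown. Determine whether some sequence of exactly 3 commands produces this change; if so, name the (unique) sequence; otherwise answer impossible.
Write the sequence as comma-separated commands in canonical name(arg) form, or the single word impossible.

spin(left), straight(1), straight(1)

key: cell and facing (now N) both changed — the 3 commands mix motion and turning
t0: x=-2 y=-2 heading=east
t=1 spin(left) ⇒ x=-2 y=-2 heading=north
t=2 straight(1) ⇒ x=-2 y=-1 heading=north
t=3 straight(1) ⇒ x=-2 y=0 heading=north
uniquely the one of 125 3-step routes that fits.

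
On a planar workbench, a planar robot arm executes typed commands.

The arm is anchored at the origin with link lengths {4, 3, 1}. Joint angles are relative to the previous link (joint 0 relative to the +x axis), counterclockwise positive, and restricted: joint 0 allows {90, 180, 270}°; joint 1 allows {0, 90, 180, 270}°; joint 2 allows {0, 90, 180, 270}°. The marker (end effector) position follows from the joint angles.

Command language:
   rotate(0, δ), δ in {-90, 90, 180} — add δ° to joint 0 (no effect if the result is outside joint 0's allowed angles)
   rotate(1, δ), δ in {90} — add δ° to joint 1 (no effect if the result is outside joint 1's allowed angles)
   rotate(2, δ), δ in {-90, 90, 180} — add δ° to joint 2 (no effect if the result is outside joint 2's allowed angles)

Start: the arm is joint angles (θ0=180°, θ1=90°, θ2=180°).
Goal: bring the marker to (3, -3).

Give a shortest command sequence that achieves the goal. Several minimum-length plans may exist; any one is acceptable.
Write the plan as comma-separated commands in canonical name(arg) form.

rotate(2, -90), rotate(0, 90)

initial: joint angles (θ0=180°, θ1=90°, θ2=180°)
step 1 (rotate(2, -90)): joint angles (θ0=180°, θ1=90°, θ2=90°)
step 2 (rotate(0, 90)): joint angles (θ0=270°, θ1=90°, θ2=90°)
shorter routes all fall short; 2 is best.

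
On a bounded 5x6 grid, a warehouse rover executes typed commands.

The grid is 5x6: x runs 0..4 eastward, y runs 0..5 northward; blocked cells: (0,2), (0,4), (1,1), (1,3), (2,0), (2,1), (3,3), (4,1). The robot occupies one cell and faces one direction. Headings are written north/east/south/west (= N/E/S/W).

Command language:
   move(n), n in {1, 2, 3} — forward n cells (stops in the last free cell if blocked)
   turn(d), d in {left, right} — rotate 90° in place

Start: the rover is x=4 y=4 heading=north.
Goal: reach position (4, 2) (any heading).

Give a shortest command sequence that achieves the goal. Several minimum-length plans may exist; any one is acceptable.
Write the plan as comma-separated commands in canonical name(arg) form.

t0: x=4 y=4 heading=north
[1] after turn(left): x=4 y=4 heading=west
[2] after turn(left): x=4 y=4 heading=south
[3] after move(2): x=4 y=2 heading=south
nothing shorter than 3 reaches the goal.

turn(left), turn(left), move(2)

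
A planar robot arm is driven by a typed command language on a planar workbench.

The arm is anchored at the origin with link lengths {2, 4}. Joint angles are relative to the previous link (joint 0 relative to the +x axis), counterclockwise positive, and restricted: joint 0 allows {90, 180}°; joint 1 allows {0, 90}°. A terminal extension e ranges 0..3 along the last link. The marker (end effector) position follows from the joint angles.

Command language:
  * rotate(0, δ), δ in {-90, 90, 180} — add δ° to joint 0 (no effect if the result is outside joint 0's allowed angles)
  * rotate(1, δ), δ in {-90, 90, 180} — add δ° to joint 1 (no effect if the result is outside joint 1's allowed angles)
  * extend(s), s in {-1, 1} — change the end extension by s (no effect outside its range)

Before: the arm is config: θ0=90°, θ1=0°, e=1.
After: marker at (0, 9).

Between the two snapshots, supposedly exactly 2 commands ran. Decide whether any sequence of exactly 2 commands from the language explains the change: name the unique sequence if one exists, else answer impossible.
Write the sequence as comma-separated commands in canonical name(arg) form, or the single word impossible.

extend(1), extend(1)

t0: config: θ0=90°, θ1=0°, e=1
1. extend(1) → config: θ0=90°, θ1=0°, e=2
2. extend(1) → config: θ0=90°, θ1=0°, e=3
no rival 2-sequence matches.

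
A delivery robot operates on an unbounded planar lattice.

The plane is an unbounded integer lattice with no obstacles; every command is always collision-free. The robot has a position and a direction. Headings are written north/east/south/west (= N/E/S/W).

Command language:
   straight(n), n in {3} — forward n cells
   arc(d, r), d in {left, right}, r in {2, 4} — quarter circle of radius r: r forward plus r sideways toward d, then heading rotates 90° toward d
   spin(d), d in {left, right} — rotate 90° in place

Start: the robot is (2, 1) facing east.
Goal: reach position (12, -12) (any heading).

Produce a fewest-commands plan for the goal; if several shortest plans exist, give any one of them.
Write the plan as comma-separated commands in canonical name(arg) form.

arc(right, 4), arc(left, 2), arc(right, 4), straight(3)

from: (2, 1) facing east
1. arc(right, 4) → (6, -3) facing south
2. arc(left, 2) → (8, -5) facing east
3. arc(right, 4) → (12, -9) facing south
4. straight(3) → (12, -12) facing south
shorter routes all fall short; 4 is best.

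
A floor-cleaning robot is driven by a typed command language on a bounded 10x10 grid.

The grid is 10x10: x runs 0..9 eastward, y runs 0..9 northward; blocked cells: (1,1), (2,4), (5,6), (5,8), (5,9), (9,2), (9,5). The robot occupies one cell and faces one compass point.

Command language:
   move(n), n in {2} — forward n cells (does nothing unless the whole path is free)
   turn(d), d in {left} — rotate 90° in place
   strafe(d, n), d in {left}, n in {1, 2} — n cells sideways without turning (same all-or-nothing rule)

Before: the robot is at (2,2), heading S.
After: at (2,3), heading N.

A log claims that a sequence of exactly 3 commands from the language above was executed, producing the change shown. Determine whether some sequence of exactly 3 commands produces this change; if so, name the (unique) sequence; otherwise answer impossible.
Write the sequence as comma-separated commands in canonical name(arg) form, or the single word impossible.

key: cell and facing (now N) both changed — the 3 commands mix motion and turning
start: at (2,2), heading S
[1] after turn(left): at (2,2), heading E
[2] after strafe(left, 1): at (2,3), heading E
[3] after turn(left): at (2,3), heading N
all 64 alternatives checked — unique.

turn(left), strafe(left, 1), turn(left)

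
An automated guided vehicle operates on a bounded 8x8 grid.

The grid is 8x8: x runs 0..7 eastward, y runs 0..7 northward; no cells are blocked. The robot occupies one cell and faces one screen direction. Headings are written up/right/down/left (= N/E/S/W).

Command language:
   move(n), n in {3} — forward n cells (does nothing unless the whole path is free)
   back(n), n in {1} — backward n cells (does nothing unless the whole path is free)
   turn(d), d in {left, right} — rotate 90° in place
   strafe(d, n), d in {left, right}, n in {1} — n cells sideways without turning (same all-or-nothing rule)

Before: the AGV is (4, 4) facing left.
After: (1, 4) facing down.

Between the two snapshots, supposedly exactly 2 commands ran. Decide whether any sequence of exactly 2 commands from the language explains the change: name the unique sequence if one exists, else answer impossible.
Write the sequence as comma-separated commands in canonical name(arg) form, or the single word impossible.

move(3), turn(left)

key: running turn(left) before move(3) would end elsewhere — order is forced
t0: (4, 4) facing left
[1] after move(3): (1, 4) facing left
[2] after turn(left): (1, 4) facing down
uniquely the one of 36 2-step routes that fits.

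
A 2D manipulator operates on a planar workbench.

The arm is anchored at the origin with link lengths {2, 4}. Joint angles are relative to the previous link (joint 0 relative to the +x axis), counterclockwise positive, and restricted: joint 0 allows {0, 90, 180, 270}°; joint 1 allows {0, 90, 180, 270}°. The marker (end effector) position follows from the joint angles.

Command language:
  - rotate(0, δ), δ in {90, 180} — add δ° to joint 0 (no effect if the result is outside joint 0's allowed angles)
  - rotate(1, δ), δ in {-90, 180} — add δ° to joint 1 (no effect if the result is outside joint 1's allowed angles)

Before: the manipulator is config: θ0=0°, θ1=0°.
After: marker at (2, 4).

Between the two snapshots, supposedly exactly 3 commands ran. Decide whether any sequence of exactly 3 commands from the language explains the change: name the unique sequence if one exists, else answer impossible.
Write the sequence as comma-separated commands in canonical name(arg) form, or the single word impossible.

start: config: θ0=0°, θ1=0°
1. rotate(1, -90) → config: θ0=0°, θ1=270°
2. rotate(1, -90) → config: θ0=0°, θ1=180°
3. rotate(1, -90) → config: θ0=0°, θ1=90°
no rival 3-sequence matches.

rotate(1, -90), rotate(1, -90), rotate(1, -90)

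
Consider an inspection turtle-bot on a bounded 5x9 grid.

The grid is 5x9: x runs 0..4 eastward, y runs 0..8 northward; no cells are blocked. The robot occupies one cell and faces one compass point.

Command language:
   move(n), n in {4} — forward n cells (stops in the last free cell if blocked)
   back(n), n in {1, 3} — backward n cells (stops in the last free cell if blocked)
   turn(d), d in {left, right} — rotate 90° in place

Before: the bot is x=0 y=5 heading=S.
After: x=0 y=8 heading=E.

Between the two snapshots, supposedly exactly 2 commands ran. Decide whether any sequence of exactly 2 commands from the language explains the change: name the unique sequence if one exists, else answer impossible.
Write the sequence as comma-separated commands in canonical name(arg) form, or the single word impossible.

key: running turn(left) before back(3) would end elsewhere — order is forced
start: x=0 y=5 heading=S
[1] after back(3): x=0 y=8 heading=S
[2] after turn(left): x=0 y=8 heading=E
all 25 alternatives checked — unique.

back(3), turn(left)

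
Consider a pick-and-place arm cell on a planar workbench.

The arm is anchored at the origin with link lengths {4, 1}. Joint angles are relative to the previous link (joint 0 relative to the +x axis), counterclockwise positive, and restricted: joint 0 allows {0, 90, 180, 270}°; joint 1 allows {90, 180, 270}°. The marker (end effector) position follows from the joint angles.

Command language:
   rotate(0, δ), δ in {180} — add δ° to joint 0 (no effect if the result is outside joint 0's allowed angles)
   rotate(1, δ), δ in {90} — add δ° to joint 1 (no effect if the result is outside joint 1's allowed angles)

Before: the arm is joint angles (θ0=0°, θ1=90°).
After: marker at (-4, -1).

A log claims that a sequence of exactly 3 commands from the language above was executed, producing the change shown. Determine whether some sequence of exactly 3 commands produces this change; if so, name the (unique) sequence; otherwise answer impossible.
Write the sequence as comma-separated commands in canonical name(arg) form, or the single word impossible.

t0: joint angles (θ0=0°, θ1=90°)
t=1 rotate(0, 180) ⇒ joint angles (θ0=180°, θ1=90°)
t=2 rotate(0, 180) ⇒ joint angles (θ0=0°, θ1=90°)
t=3 rotate(0, 180) ⇒ joint angles (θ0=180°, θ1=90°)
all 8 alternatives checked — unique.

rotate(0, 180), rotate(0, 180), rotate(0, 180)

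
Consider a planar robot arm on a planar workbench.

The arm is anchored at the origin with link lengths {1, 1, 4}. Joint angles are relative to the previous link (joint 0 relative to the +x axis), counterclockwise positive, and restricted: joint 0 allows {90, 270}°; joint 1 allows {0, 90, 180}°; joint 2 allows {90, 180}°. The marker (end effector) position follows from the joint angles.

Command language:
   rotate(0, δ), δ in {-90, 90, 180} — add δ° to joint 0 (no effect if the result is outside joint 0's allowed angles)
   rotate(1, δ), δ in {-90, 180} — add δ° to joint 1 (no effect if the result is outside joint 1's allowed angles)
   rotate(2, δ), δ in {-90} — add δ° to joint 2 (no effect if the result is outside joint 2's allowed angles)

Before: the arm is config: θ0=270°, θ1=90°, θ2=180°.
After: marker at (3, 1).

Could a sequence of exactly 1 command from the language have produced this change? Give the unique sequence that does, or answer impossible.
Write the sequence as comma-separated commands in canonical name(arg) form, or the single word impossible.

begin: config: θ0=270°, θ1=90°, θ2=180°
step 1 (rotate(0, 180)): config: θ0=90°, θ1=90°, θ2=180°
all 6 alternatives checked — unique.

rotate(0, 180)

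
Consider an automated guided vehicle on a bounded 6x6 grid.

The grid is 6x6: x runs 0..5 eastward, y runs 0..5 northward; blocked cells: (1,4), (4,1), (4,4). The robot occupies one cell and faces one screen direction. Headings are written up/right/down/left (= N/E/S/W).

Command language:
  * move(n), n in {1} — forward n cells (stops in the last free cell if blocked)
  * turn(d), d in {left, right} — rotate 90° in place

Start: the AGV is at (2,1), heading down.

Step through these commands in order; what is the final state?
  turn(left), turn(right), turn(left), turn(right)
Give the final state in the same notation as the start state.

at (2,1), heading down

initial: at (2,1), heading down
[1] after turn(left): at (2,1), heading right
[2] after turn(right): at (2,1), heading down
[3] after turn(left): at (2,1), heading right
[4] after turn(right): at (2,1), heading down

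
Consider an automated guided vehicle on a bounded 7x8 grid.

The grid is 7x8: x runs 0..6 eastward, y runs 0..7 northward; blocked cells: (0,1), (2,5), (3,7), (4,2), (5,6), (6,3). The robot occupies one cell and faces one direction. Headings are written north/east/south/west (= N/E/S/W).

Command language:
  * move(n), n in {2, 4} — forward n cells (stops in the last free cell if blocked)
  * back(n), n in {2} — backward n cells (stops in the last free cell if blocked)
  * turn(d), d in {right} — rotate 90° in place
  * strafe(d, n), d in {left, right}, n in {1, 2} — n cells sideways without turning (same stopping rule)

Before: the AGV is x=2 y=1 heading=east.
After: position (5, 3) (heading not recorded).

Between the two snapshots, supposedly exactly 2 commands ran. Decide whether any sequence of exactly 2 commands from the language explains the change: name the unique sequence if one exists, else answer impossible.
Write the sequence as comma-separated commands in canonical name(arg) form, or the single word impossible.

strafe(left, 2), move(4)

key: order matters: swapping strafe(left, 2) and move(4) lands elsewhere
begin: x=2 y=1 heading=east
t=1 strafe(left, 2) ⇒ x=2 y=3 heading=east
t=2 move(4) ⇒ x=5 y=3 heading=east
no rival 2-sequence matches.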